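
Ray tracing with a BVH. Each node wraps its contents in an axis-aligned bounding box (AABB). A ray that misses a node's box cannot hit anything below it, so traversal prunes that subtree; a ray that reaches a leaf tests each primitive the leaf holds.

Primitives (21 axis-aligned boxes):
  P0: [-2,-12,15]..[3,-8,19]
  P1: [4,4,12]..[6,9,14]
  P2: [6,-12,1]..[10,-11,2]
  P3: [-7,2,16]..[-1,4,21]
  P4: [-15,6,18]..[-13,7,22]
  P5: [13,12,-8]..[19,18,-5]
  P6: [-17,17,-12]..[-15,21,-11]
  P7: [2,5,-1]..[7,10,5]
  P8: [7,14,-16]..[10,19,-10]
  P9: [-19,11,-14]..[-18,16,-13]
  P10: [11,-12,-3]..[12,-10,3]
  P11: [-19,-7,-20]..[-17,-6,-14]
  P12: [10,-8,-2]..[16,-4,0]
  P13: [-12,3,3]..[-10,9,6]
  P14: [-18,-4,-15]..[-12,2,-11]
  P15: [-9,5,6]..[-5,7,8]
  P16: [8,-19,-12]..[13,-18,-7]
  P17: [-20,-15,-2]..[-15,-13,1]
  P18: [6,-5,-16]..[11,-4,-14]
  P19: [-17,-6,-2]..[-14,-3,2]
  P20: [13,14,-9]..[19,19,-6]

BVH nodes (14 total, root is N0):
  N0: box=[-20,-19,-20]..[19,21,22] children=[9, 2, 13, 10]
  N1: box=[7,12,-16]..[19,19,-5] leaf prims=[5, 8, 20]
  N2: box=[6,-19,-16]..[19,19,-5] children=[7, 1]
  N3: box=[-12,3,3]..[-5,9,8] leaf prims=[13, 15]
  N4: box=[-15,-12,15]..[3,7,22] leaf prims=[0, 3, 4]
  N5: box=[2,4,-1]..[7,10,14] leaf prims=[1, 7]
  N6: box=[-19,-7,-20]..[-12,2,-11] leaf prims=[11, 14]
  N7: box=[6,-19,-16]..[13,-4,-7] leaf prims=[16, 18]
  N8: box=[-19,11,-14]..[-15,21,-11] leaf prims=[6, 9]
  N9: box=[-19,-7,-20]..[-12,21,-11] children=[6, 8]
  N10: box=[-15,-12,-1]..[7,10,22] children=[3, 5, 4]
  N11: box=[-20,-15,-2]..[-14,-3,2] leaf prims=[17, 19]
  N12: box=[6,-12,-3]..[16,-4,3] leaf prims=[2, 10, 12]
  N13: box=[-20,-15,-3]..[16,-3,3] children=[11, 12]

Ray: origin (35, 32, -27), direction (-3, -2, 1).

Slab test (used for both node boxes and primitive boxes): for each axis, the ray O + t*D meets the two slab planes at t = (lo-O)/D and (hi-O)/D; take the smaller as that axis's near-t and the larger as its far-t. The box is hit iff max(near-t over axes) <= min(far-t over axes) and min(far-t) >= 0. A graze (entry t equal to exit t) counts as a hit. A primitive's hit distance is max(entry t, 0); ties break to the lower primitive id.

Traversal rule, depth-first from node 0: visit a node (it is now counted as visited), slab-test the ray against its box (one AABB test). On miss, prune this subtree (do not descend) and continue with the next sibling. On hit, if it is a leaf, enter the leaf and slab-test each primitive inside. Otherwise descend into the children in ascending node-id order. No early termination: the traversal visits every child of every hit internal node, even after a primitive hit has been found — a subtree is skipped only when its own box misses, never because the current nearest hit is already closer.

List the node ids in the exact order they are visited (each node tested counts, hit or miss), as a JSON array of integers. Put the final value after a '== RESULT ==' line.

Traverse from the root:
N0 x:[16/3,55/3] y:[11/2,51/2] z:[7,49] -> hit [7,55/3], descend [2, 9, 10, 13]
  N2 x:[16/3,29/3] y:[13/2,51/2] z:[11,22] -> miss, prune
  N9 x:[47/3,18] y:[11/2,39/2] z:[7,16] -> hit [47/3,16], descend [6, 8]
    N6 x:[47/3,18] y:[15,39/2] z:[7,16] -> hit [47/3,16] leaf, test {P11(miss), P14@t=47/3}
    N8 x:[50/3,18] y:[11/2,21/2] z:[13,16] -> miss, prune
  N10 x:[28/3,50/3] y:[11,22] z:[26,49] -> miss, prune
  N13 x:[19/3,55/3] y:[35/2,47/2] z:[24,30] -> miss, prune

7 AABB tests over nodes [0, 2, 9, 6, 8, 10, 13]; 1 leaf entered; closest P14.

== RESULT ==
[0, 2, 9, 6, 8, 10, 13]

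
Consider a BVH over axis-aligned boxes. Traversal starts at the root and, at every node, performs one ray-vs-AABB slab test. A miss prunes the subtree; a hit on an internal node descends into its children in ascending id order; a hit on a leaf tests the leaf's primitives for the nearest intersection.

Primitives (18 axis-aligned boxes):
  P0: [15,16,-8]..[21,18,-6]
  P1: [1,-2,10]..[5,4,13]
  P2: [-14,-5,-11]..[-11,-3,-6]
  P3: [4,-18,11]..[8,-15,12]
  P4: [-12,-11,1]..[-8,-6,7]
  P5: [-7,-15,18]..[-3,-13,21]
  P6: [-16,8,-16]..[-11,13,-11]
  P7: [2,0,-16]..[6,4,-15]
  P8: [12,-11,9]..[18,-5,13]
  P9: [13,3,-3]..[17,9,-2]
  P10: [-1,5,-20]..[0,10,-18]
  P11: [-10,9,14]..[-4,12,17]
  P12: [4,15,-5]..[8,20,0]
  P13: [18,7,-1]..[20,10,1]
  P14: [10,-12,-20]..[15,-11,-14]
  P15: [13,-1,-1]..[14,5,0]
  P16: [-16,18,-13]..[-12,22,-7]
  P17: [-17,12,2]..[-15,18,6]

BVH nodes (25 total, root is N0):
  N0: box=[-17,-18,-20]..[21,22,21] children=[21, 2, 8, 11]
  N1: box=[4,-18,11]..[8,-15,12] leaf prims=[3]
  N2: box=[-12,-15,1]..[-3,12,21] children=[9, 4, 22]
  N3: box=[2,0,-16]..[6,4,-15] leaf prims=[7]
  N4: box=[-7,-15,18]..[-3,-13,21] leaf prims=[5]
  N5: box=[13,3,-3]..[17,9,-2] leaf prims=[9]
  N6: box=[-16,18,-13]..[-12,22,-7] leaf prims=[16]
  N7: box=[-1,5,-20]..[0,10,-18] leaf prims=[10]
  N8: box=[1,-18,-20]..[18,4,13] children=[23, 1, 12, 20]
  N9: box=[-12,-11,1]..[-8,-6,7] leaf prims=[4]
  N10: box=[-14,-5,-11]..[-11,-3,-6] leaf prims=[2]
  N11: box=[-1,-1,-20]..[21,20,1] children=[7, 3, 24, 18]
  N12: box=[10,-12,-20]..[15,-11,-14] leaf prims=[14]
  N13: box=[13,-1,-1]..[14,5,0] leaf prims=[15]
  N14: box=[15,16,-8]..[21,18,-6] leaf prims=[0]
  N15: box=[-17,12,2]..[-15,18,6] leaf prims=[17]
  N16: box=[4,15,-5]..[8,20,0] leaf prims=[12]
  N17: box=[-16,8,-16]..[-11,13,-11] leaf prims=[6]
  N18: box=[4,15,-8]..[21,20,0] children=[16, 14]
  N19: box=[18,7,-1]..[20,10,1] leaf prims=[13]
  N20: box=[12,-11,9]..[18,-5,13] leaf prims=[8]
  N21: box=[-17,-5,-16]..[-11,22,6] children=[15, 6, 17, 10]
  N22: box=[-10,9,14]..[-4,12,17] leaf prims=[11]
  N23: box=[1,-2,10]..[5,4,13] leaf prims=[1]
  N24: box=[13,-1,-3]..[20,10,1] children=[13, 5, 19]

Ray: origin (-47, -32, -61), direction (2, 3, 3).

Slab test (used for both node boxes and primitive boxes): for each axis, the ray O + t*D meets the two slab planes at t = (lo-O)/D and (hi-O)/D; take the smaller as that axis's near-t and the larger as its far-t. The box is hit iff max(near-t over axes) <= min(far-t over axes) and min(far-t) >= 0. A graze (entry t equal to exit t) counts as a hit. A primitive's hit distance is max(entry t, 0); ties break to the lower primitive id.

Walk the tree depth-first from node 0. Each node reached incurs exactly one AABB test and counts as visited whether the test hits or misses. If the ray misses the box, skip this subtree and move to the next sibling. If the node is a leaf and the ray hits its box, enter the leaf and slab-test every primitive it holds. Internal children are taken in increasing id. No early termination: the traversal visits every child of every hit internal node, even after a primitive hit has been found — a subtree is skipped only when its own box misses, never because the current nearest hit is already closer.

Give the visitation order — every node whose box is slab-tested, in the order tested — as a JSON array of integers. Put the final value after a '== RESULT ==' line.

Walk:
N0 x:[15,34] y:[14/3,18] z:[41/3,82/3] -> hit [15,18], descend [2, 8, 11, 21]
  N2 x:[35/2,22] y:[17/3,44/3] z:[62/3,82/3] -> miss, prune
  N8 x:[24,65/2] y:[14/3,12] z:[41/3,74/3] -> miss, prune
  N11 x:[23,34] y:[31/3,52/3] z:[41/3,62/3] -> miss, prune
  N21 x:[15,18] y:[9,18] z:[15,67/3] -> hit [15,18], descend [6, 10, 15, 17]
    N6 x:[31/2,35/2] y:[50/3,18] z:[16,18] -> hit [50/3,35/2] leaf, test {P16@t=50/3}
    N10 x:[33/2,18] y:[9,29/3] z:[50/3,55/3] -> miss, prune
    N15 x:[15,16] y:[44/3,50/3] z:[21,67/3] -> miss, prune
    N17 x:[31/2,18] y:[40/3,15] z:[15,50/3] -> miss, prune

9 AABB tests over nodes [0, 2, 8, 11, 21, 6, 10, 15, 17]; 1 leaf entered; closest P16.

== RESULT ==
[0, 2, 8, 11, 21, 6, 10, 15, 17]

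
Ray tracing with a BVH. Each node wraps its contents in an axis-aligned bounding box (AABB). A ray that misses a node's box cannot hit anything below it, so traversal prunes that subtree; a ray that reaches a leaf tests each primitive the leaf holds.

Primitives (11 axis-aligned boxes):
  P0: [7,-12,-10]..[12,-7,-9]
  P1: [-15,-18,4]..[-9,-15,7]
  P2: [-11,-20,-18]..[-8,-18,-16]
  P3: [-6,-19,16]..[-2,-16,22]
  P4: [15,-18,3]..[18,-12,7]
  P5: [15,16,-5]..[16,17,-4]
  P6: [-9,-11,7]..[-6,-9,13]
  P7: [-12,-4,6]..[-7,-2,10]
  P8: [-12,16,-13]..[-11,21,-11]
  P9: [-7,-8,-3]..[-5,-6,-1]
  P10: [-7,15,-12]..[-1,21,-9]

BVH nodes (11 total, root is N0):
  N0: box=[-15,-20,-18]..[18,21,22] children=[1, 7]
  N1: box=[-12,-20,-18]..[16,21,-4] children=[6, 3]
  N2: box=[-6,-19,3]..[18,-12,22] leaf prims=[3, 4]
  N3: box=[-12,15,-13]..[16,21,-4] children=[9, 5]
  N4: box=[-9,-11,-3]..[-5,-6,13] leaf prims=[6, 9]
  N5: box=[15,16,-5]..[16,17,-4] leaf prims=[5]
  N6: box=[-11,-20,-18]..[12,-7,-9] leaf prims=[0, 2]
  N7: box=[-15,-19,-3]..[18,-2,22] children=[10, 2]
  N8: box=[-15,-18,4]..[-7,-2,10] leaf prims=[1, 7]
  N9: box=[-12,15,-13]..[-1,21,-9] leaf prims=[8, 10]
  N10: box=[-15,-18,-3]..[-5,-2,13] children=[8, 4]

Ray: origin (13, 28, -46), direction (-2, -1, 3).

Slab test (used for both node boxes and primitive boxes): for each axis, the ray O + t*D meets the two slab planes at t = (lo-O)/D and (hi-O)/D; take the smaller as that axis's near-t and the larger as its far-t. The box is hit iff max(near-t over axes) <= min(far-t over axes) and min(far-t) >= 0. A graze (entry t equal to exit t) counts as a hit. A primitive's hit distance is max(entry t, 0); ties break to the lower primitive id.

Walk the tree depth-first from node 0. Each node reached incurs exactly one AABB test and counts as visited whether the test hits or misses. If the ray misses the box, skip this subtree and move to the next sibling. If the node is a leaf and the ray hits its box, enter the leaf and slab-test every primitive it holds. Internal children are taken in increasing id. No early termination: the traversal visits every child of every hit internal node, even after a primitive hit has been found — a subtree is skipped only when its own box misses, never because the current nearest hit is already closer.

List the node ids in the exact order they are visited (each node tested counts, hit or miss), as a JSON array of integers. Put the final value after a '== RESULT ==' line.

Walk:
N0 x:[-5/2,14] y:[7,48] z:[28/3,68/3] -> hit [28/3,14], descend [1, 7]
  N1 x:[-3/2,25/2] y:[7,48] z:[28/3,14] -> hit [28/3,25/2], descend [3, 6]
    N3 x:[-3/2,25/2] y:[7,13] z:[11,14] -> hit [11,25/2], descend [5, 9]
      N5 x:[-3/2,-1] y:[11,12] z:[41/3,14] -> miss, prune
      N9 x:[7,25/2] y:[7,13] z:[11,37/3] -> hit [11,37/3] leaf, test {P8(miss), P10(miss)}
    N6 x:[1/2,12] y:[35,48] z:[28/3,37/3] -> miss, prune
  N7 x:[-5/2,14] y:[30,47] z:[43/3,68/3] -> miss, prune

7 AABB tests over nodes [0, 1, 3, 5, 9, 6, 7]; 1 leaf entered; closest miss.

== RESULT ==
[0, 1, 3, 5, 9, 6, 7]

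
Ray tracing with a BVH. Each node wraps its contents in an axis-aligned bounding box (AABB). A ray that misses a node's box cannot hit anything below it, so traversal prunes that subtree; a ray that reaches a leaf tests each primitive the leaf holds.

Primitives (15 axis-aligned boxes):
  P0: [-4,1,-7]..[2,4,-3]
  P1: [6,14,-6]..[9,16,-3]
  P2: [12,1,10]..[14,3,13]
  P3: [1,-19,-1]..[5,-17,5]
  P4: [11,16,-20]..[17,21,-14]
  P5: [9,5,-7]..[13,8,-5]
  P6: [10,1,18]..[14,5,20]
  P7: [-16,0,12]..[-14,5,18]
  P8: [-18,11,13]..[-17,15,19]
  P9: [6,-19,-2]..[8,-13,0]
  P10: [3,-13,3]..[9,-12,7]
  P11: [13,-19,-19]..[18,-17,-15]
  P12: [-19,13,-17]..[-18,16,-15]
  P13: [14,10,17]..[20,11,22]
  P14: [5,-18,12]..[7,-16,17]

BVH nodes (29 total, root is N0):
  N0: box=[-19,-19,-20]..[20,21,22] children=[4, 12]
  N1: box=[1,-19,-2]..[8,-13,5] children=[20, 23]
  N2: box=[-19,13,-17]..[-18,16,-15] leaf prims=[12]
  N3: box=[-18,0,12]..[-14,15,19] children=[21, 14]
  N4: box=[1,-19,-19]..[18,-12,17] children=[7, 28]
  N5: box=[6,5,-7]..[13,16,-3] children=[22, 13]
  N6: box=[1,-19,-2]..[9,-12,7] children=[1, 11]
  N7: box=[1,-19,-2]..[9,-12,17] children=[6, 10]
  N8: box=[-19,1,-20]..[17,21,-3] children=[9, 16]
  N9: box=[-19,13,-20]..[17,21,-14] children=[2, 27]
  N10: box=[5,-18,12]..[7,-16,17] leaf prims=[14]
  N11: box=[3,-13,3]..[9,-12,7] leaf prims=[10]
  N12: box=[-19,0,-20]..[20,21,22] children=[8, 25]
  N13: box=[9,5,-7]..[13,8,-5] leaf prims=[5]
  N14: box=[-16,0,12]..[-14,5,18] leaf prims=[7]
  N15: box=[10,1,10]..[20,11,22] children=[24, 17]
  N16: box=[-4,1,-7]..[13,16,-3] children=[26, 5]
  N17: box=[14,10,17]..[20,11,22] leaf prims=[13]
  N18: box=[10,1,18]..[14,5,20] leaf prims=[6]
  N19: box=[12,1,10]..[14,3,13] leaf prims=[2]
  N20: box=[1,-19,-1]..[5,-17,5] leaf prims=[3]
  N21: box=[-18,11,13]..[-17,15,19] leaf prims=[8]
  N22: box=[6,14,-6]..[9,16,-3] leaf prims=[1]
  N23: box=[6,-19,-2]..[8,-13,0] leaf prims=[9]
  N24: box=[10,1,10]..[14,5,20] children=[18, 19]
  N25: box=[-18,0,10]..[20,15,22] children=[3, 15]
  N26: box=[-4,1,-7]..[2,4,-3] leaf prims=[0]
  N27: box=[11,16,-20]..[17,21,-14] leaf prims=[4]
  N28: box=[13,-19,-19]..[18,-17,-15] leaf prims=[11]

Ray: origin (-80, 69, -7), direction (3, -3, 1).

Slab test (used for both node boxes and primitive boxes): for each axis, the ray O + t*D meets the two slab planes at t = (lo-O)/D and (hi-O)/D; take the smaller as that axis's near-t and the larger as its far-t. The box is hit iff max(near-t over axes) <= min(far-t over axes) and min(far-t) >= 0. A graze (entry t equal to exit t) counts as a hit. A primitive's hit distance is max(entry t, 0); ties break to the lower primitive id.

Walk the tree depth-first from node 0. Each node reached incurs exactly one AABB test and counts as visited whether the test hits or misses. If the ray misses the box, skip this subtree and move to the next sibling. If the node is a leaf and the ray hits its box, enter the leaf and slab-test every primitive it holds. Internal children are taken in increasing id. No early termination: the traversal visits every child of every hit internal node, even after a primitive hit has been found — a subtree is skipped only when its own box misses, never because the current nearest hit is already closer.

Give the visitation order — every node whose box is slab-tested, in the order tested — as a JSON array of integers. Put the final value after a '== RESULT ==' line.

Traverse from the root:
N0 x:[61/3,100/3] y:[16,88/3] z:[-13,29] -> hit [61/3,29], descend [4, 12]
  N4 x:[27,98/3] y:[27,88/3] z:[-12,24] -> miss, prune
  N12 x:[61/3,100/3] y:[16,23] z:[-13,29] -> hit [61/3,23], descend [8, 25]
    N8 x:[61/3,97/3] y:[16,68/3] z:[-13,4] -> miss, prune
    N25 x:[62/3,100/3] y:[18,23] z:[17,29] -> hit [62/3,23], descend [3, 15]
      N3 x:[62/3,22] y:[18,23] z:[19,26] -> hit [62/3,22], descend [14, 21]
        N14 x:[64/3,22] y:[64/3,23] z:[19,25] -> hit [64/3,22] leaf, test {P7@t=64/3}
        N21 x:[62/3,21] y:[18,58/3] z:[20,26] -> miss, prune
      N15 x:[30,100/3] y:[58/3,68/3] z:[17,29] -> miss, prune

Visited [0, 4, 12, 8, 25, 3, 14, 21, 15]. Tests: 9 box, 1 leaf. Nearest: P7.

== RESULT ==
[0, 4, 12, 8, 25, 3, 14, 21, 15]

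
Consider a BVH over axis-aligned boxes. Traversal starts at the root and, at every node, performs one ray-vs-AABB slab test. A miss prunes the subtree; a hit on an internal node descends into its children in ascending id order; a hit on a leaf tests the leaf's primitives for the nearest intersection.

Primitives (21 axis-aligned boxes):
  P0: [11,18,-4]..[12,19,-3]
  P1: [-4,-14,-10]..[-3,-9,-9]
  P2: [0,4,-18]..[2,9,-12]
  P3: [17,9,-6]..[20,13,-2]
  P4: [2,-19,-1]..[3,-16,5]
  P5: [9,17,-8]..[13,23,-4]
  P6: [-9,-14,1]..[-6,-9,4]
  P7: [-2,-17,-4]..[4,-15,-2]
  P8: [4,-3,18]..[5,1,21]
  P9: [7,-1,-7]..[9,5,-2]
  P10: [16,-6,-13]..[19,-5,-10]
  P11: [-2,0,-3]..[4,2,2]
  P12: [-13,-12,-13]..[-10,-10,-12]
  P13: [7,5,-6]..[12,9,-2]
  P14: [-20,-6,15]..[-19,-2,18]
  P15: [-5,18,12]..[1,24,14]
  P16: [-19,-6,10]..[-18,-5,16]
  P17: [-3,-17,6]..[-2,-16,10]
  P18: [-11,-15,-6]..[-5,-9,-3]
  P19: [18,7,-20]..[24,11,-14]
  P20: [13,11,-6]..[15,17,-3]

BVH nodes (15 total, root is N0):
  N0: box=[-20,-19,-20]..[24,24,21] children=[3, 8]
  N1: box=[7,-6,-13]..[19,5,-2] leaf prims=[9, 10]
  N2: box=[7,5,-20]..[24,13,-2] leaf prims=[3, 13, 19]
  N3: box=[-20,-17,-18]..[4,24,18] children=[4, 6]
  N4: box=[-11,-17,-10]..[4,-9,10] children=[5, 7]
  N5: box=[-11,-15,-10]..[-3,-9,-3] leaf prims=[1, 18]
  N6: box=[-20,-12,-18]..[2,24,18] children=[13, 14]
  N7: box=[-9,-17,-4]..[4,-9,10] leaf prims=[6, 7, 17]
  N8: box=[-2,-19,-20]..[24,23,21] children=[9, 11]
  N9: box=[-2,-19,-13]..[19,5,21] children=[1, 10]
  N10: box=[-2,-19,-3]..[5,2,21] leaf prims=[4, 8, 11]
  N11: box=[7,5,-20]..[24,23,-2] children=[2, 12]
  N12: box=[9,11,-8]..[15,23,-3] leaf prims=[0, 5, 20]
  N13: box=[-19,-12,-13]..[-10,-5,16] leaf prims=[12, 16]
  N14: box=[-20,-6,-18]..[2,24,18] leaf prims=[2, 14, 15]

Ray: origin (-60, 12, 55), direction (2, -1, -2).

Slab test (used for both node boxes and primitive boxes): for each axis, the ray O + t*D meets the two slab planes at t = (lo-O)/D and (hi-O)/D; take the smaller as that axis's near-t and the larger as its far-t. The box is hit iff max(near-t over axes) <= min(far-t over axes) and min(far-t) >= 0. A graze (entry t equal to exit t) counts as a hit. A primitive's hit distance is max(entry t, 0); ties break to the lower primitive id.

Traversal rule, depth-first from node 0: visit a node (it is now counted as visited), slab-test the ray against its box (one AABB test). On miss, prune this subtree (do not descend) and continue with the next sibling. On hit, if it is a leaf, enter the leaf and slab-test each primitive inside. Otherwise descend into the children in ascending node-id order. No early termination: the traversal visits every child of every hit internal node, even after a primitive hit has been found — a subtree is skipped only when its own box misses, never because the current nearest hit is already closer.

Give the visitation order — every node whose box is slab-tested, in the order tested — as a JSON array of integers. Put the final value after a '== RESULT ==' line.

Trace the traversal:
N0 x:[20,42] y:[-12,31] z:[17,75/2] -> hit [20,31], descend [3, 8]
  N3 x:[20,32] y:[-12,29] z:[37/2,73/2] -> hit [20,29], descend [4, 6]
    N4 x:[49/2,32] y:[21,29] z:[45/2,65/2] -> hit [49/2,29], descend [5, 7]
      N5 x:[49/2,57/2] y:[21,27] z:[29,65/2] -> miss, prune
      N7 x:[51/2,32] y:[21,29] z:[45/2,59/2] -> hit [51/2,29] leaf, test {P6@t=51/2, P7@t=29, P17(miss)}
    N6 x:[20,31] y:[-12,24] z:[37/2,73/2] -> hit [20,24], descend [13, 14]
      N13 x:[41/2,25] y:[17,24] z:[39/2,34] -> hit [41/2,24] leaf, test {P12(miss), P16(miss)}
      N14 x:[20,31] y:[-12,18] z:[37/2,73/2] -> miss, prune
  N8 x:[29,42] y:[-11,31] z:[17,75/2] -> hit [29,31], descend [9, 11]
    N9 x:[29,79/2] y:[7,31] z:[17,34] -> hit [29,31], descend [1, 10]
      N1 x:[67/2,79/2] y:[7,18] z:[57/2,34] -> miss, prune
      N10 x:[29,65/2] y:[10,31] z:[17,29] -> hit [29,29] leaf, test {P4(miss), P8(miss), P11(miss)}
    N11 x:[67/2,42] y:[-11,7] z:[57/2,75/2] -> miss, prune

Visited [0, 3, 4, 5, 7, 6, 13, 14, 8, 9, 1, 10, 11]. Tests: 13 box, 3 leaf. Nearest: P6.

== RESULT ==
[0, 3, 4, 5, 7, 6, 13, 14, 8, 9, 1, 10, 11]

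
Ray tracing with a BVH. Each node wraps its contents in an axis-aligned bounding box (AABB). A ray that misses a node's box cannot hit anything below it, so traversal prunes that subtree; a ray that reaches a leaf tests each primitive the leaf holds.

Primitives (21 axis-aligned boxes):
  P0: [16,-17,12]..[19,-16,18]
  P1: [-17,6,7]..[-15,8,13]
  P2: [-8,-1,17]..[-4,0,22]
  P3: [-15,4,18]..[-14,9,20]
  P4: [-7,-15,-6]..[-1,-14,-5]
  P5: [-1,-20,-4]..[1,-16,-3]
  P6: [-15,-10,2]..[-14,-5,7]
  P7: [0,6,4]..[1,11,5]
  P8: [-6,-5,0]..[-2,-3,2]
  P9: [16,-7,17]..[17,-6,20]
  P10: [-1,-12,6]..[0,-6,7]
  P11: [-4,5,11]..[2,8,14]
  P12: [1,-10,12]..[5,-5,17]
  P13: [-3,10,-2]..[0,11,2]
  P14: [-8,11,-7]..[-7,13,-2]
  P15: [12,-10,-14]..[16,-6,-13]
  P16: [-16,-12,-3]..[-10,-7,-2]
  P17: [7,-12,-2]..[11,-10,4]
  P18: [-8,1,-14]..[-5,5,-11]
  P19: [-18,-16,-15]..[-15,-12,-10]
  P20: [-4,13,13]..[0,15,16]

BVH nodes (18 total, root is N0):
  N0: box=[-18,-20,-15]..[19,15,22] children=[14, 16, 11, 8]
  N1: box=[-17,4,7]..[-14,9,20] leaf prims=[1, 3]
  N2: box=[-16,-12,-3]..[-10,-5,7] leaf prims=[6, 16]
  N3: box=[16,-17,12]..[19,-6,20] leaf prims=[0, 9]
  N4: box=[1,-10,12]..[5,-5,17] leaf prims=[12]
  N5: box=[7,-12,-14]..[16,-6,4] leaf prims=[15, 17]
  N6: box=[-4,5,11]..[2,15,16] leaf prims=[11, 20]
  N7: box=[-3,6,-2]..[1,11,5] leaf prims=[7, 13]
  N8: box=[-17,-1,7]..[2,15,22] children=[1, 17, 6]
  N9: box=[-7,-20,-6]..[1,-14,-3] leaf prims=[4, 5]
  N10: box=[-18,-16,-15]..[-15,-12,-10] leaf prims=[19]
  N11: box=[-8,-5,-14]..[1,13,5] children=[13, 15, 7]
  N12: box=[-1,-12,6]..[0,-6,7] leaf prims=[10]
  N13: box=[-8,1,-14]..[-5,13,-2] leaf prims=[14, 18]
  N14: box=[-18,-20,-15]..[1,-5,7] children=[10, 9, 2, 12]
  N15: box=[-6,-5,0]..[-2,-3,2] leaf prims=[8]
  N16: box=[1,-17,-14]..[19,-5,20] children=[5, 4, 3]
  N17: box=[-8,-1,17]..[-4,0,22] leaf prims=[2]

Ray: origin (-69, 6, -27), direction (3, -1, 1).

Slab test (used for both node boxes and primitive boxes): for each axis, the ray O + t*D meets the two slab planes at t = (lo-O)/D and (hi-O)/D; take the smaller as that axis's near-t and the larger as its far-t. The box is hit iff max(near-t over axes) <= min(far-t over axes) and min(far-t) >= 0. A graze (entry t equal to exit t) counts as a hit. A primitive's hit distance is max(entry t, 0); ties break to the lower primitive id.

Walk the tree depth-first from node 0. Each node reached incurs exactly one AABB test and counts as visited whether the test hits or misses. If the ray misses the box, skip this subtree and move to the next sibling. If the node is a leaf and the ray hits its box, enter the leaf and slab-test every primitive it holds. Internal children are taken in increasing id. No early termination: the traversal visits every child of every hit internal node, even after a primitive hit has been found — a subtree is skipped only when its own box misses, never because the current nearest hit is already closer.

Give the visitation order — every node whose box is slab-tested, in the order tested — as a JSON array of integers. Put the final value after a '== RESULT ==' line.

Trace the traversal:
N0 x:[17,88/3] y:[-9,26] z:[12,49] -> hit [17,26], descend [8, 11, 14, 16]
  N8 x:[52/3,71/3] y:[-9,7] z:[34,49] -> miss, prune
  N11 x:[61/3,70/3] y:[-7,11] z:[13,32] -> miss, prune
  N14 x:[17,70/3] y:[11,26] z:[12,34] -> hit [17,70/3], descend [2, 9, 10, 12]
    N2 x:[53/3,59/3] y:[11,18] z:[24,34] -> miss, prune
    N9 x:[62/3,70/3] y:[20,26] z:[21,24] -> hit [21,70/3] leaf, test {P4@t=21, P5@t=23}
    N10 x:[17,18] y:[18,22] z:[12,17] -> miss, prune
    N12 x:[68/3,23] y:[12,18] z:[33,34] -> miss, prune
  N16 x:[70/3,88/3] y:[11,23] z:[13,47] -> miss, prune

Visited [0, 8, 11, 14, 2, 9, 10, 12, 16]. Tests: 9 box, 1 leaf. Nearest: P4.

== RESULT ==
[0, 8, 11, 14, 2, 9, 10, 12, 16]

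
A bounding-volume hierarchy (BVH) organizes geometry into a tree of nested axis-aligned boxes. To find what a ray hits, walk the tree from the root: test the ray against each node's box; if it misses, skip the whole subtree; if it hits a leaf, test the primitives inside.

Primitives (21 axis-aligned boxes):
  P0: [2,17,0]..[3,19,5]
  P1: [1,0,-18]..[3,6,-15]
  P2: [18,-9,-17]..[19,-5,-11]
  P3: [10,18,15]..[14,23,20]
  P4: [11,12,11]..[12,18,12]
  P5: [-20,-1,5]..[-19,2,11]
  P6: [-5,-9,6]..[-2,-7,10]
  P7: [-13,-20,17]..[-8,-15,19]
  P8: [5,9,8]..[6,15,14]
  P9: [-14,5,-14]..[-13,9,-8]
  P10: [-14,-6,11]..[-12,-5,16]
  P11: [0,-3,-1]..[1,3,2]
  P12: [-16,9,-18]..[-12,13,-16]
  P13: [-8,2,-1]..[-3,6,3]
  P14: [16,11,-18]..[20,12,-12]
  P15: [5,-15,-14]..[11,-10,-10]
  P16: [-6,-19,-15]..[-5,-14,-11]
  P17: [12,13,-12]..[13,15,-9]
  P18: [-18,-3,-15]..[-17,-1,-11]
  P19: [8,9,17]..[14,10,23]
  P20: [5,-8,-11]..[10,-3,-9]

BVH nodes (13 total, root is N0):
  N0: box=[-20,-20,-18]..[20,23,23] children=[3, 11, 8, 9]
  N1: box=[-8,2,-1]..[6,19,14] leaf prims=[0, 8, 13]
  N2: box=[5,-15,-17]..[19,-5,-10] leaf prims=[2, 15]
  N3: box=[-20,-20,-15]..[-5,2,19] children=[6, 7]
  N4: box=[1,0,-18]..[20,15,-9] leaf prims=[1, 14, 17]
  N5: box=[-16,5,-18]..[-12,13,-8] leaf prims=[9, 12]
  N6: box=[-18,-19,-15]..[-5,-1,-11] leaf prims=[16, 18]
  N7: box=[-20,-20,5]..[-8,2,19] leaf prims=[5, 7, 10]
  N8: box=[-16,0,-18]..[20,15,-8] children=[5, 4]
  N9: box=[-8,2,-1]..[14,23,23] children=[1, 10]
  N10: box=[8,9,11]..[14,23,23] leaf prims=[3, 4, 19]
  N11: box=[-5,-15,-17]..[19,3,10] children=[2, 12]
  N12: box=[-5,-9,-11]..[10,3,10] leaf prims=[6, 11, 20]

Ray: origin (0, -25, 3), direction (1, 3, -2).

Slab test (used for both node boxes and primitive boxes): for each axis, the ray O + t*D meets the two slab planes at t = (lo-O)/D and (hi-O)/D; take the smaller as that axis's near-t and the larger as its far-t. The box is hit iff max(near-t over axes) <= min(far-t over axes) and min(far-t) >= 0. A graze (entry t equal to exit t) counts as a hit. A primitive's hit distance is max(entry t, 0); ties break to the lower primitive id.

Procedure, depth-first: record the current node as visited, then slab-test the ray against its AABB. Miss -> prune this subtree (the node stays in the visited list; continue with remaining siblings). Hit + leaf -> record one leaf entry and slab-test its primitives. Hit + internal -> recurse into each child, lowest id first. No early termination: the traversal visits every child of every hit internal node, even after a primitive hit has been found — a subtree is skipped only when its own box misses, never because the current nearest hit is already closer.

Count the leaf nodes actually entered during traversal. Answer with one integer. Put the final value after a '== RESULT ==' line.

Trace the traversal:
N0 x:[-20,20] y:[5/3,16] z:[-10,21/2] -> hit [5/3,21/2], descend [3, 8, 9, 11]
  N3 x:[-20,-5] y:[5/3,9] z:[-8,9] -> miss, prune
  N8 x:[-16,20] y:[25/3,40/3] z:[11/2,21/2] -> hit [25/3,21/2], descend [4, 5]
    N4 x:[1,20] y:[25/3,40/3] z:[6,21/2] -> hit [25/3,21/2] leaf, test {P1(miss), P14(miss), P17(miss)}
    N5 x:[-16,-12] y:[10,38/3] z:[11/2,21/2] -> miss, prune
  N9 x:[-8,14] y:[9,16] z:[-10,2] -> miss, prune
  N11 x:[-5,19] y:[10/3,28/3] z:[-7/2,10] -> hit [10/3,28/3], descend [2, 12]
    N2 x:[5,19] y:[10/3,20/3] z:[13/2,10] -> hit [13/2,20/3] leaf, test {P2(miss), P15(miss)}
    N12 x:[-5,10] y:[16/3,28/3] z:[-7/2,7] -> hit [16/3,7] leaf, test {P6(miss), P11(miss), P20@t=6}

Summary -> nodes [0, 3, 8, 4, 5, 9, 11, 2, 12]; box-tests=9; leaf-entries=3; first=P20

== RESULT ==
3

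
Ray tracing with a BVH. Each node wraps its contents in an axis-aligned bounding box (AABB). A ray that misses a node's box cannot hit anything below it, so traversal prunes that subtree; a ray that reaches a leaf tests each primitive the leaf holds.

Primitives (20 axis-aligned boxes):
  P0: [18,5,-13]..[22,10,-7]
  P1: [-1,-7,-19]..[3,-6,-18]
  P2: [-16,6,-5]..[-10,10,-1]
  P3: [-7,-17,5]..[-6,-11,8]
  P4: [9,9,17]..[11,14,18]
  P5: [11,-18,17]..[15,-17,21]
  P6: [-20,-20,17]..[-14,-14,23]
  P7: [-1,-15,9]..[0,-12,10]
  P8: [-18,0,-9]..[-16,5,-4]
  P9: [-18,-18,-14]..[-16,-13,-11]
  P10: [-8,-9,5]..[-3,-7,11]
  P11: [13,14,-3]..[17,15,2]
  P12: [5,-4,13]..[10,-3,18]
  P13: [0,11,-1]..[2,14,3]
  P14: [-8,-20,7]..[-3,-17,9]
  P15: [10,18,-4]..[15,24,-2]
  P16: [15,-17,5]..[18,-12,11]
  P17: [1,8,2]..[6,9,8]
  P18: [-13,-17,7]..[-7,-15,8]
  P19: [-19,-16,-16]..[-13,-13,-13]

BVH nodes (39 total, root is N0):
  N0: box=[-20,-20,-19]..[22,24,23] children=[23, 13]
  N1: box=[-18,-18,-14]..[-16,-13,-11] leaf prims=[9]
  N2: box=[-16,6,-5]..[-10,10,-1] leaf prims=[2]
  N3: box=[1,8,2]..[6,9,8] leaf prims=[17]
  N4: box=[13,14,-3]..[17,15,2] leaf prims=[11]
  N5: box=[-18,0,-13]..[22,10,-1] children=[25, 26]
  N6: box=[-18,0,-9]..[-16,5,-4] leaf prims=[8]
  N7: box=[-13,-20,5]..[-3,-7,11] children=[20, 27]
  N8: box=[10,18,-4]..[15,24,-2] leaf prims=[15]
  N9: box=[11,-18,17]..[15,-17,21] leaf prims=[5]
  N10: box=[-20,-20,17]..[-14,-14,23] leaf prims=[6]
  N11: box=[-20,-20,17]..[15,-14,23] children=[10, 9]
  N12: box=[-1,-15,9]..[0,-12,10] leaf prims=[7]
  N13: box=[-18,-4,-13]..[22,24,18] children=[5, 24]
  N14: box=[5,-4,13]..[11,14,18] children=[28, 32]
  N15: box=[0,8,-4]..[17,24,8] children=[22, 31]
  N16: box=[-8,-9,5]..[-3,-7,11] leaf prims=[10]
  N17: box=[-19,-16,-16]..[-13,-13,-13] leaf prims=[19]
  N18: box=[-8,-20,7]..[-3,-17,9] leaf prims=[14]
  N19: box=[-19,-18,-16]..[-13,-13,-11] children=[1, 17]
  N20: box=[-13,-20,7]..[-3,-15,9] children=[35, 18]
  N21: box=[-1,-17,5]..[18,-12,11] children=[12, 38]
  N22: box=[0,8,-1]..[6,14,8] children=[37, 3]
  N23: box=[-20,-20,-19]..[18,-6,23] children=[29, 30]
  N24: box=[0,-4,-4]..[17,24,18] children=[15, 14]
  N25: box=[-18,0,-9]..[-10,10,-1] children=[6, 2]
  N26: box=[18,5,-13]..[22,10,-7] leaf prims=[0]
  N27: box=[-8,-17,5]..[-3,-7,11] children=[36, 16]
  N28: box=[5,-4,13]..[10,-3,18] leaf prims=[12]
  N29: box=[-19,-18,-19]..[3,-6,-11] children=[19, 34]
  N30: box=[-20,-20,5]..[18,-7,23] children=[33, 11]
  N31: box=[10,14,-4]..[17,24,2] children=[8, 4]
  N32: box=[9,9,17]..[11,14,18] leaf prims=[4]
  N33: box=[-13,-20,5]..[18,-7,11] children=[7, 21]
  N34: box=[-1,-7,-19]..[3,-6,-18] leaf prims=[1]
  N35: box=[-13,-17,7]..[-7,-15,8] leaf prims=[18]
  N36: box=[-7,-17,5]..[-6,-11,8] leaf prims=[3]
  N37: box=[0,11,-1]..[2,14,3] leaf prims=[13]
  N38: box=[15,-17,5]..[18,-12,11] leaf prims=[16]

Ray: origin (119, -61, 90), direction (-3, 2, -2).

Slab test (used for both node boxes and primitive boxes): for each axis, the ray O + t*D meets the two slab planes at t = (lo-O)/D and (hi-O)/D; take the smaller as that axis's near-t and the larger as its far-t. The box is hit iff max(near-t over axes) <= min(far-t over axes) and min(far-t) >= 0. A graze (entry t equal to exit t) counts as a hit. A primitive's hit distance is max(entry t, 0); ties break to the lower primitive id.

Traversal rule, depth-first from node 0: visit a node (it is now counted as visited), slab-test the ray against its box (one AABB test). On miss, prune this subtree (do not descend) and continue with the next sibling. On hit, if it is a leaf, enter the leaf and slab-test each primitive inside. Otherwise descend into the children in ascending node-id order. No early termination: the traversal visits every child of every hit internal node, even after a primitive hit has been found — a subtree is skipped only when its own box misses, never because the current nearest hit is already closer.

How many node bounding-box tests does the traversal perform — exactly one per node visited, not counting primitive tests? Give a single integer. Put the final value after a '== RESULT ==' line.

Traverse from the root:
N0 x:[97/3,139/3] y:[41/2,85/2] z:[67/2,109/2] -> hit [67/2,85/2], descend [13, 23]
  N13 x:[97/3,137/3] y:[57/2,85/2] z:[36,103/2] -> hit [36,85/2], descend [5, 24]
    N5 x:[97/3,137/3] y:[61/2,71/2] z:[91/2,103/2] -> miss, prune
    N24 x:[34,119/3] y:[57/2,85/2] z:[36,47] -> hit [36,119/3], descend [14, 15]
      N14 x:[36,38] y:[57/2,75/2] z:[36,77/2] -> hit [36,75/2], descend [28, 32]
        N28 x:[109/3,38] y:[57/2,29] z:[36,77/2] -> miss, prune
        N32 x:[36,110/3] y:[35,75/2] z:[36,73/2] -> hit [36,73/2] leaf, test {P4@t=36}
      N15 x:[34,119/3] y:[69/2,85/2] z:[41,47] -> miss, prune
  N23 x:[101/3,139/3] y:[41/2,55/2] z:[67/2,109/2] -> miss, prune

Visited [0, 13, 5, 24, 14, 28, 32, 15, 23]. Tests: 9 box, 1 leaf. Nearest: P4.

== RESULT ==
9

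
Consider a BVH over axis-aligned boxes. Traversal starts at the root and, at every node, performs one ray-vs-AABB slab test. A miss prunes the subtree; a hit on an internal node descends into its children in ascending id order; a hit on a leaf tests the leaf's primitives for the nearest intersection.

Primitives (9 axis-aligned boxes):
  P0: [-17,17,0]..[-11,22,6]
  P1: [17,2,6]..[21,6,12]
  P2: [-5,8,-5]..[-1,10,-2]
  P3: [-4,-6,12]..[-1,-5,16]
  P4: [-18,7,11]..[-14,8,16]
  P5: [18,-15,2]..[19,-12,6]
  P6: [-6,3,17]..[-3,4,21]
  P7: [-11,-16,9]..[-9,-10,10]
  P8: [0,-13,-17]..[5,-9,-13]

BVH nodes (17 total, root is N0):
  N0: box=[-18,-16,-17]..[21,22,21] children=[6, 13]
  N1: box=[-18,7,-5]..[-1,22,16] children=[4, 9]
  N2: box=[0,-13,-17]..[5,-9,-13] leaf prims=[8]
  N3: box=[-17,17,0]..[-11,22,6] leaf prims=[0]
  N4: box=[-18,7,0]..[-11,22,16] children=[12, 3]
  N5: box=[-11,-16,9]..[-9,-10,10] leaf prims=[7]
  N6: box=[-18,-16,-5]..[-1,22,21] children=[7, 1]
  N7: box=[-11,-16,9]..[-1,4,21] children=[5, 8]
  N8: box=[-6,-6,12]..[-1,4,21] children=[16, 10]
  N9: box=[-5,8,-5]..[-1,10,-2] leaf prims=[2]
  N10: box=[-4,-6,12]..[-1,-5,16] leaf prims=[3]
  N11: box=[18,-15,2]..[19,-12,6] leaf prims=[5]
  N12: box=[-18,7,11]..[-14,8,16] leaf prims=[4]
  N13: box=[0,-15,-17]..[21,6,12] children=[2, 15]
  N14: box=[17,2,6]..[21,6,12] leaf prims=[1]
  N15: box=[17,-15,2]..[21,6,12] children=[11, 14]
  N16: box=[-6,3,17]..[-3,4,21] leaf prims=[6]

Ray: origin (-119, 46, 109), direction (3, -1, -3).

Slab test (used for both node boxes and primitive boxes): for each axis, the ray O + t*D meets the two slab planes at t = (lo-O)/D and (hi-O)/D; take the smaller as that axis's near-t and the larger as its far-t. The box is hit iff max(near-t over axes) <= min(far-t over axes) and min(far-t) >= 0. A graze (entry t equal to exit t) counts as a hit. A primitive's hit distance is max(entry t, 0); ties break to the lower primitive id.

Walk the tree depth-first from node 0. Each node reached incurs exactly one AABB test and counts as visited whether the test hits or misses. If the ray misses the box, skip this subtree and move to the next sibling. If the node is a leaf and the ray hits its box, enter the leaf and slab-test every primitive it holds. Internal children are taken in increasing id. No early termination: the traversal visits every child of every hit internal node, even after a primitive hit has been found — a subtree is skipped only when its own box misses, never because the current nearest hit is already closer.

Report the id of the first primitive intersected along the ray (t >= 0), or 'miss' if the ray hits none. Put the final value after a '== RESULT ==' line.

Trace the traversal:
N0 x:[101/3,140/3] y:[24,62] z:[88/3,42] -> hit [101/3,42], descend [6, 13]
  N6 x:[101/3,118/3] y:[24,62] z:[88/3,38] -> hit [101/3,38], descend [1, 7]
    N1 x:[101/3,118/3] y:[24,39] z:[31,38] -> hit [101/3,38], descend [4, 9]
      N4 x:[101/3,36] y:[24,39] z:[31,109/3] -> hit [101/3,36], descend [3, 12]
        N3 x:[34,36] y:[24,29] z:[103/3,109/3] -> miss, prune
        N12 x:[101/3,35] y:[38,39] z:[31,98/3] -> miss, prune
      N9 x:[38,118/3] y:[36,38] z:[37,38] -> hit [38,38] leaf, test {P2@t=38}
    N7 x:[36,118/3] y:[42,62] z:[88/3,100/3] -> miss, prune
  N13 x:[119/3,140/3] y:[40,61] z:[97/3,42] -> hit [40,42], descend [2, 15]
    N2 x:[119/3,124/3] y:[55,59] z:[122/3,42] -> miss, prune
    N15 x:[136/3,140/3] y:[40,61] z:[97/3,107/3] -> miss, prune

11 AABB tests over nodes [0, 6, 1, 4, 3, 12, 9, 7, 13, 2, 15]; 1 leaf entered; closest P2.

== RESULT ==
2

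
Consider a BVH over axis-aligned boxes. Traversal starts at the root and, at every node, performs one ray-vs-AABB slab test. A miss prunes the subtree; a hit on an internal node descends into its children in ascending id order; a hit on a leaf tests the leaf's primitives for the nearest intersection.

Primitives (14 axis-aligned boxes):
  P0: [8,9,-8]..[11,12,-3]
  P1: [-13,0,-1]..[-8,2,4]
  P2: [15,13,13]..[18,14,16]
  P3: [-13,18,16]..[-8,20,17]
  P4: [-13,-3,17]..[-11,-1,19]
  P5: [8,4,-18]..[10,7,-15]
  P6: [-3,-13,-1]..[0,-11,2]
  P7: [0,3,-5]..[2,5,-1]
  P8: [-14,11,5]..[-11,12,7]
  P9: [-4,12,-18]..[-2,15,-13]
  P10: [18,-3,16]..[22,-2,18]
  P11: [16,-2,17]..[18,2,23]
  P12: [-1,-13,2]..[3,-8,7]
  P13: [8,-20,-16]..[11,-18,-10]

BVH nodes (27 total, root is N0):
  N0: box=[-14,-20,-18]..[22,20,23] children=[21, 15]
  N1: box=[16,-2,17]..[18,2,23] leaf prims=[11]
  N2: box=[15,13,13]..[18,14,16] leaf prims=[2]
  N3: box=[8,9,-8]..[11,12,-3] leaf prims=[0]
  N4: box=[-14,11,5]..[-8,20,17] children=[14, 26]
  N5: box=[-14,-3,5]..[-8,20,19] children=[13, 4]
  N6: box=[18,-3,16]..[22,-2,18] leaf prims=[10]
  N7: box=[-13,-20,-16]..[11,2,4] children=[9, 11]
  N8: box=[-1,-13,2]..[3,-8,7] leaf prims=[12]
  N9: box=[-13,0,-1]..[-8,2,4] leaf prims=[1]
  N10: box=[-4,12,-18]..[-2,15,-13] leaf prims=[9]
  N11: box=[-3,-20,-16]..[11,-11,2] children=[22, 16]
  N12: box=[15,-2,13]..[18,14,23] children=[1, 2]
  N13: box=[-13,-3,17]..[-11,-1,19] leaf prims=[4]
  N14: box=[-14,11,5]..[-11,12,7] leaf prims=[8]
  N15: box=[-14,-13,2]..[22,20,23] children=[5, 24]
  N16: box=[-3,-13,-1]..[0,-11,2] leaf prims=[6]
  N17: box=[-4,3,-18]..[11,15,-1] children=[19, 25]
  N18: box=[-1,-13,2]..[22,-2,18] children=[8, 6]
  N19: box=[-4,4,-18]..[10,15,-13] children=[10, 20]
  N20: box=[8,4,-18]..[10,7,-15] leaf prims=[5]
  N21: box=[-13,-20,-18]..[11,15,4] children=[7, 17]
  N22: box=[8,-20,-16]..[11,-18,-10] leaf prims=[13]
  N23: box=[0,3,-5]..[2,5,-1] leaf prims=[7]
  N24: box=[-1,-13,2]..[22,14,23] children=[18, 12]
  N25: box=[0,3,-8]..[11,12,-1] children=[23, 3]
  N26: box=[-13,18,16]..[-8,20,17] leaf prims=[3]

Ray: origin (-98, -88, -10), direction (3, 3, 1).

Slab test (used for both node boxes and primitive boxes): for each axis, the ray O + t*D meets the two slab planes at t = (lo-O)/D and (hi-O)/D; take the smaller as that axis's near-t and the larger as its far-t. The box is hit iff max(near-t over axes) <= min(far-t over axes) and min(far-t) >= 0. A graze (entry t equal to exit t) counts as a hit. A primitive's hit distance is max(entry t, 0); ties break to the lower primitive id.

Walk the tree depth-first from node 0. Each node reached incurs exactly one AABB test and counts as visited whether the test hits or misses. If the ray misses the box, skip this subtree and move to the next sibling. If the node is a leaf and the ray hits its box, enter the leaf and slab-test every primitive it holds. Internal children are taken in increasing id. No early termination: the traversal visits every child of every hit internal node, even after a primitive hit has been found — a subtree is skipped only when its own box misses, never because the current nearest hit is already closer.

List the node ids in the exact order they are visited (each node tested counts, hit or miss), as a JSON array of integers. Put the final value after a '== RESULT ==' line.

Traverse from the root:
N0 x:[28,40] y:[68/3,36] z:[-8,33] -> hit [28,33], descend [15, 21]
  N15 x:[28,40] y:[25,36] z:[12,33] -> hit [28,33], descend [5, 24]
    N5 x:[28,30] y:[85/3,36] z:[15,29] -> hit [85/3,29], descend [4, 13]
      N4 x:[28,30] y:[33,36] z:[15,27] -> miss, prune
      N13 x:[85/3,29] y:[85/3,29] z:[27,29] -> hit [85/3,29] leaf, test {P4@t=85/3}
    N24 x:[97/3,40] y:[25,34] z:[12,33] -> hit [97/3,33], descend [12, 18]
      N12 x:[113/3,116/3] y:[86/3,34] z:[23,33] -> miss, prune
      N18 x:[97/3,40] y:[25,86/3] z:[12,28] -> miss, prune
  N21 x:[85/3,109/3] y:[68/3,103/3] z:[-8,14] -> miss, prune

order=[0, 15, 5, 4, 13, 24, 12, 18, 21]  |boxes|=9  |leaves|=1  hit=P4

== RESULT ==
[0, 15, 5, 4, 13, 24, 12, 18, 21]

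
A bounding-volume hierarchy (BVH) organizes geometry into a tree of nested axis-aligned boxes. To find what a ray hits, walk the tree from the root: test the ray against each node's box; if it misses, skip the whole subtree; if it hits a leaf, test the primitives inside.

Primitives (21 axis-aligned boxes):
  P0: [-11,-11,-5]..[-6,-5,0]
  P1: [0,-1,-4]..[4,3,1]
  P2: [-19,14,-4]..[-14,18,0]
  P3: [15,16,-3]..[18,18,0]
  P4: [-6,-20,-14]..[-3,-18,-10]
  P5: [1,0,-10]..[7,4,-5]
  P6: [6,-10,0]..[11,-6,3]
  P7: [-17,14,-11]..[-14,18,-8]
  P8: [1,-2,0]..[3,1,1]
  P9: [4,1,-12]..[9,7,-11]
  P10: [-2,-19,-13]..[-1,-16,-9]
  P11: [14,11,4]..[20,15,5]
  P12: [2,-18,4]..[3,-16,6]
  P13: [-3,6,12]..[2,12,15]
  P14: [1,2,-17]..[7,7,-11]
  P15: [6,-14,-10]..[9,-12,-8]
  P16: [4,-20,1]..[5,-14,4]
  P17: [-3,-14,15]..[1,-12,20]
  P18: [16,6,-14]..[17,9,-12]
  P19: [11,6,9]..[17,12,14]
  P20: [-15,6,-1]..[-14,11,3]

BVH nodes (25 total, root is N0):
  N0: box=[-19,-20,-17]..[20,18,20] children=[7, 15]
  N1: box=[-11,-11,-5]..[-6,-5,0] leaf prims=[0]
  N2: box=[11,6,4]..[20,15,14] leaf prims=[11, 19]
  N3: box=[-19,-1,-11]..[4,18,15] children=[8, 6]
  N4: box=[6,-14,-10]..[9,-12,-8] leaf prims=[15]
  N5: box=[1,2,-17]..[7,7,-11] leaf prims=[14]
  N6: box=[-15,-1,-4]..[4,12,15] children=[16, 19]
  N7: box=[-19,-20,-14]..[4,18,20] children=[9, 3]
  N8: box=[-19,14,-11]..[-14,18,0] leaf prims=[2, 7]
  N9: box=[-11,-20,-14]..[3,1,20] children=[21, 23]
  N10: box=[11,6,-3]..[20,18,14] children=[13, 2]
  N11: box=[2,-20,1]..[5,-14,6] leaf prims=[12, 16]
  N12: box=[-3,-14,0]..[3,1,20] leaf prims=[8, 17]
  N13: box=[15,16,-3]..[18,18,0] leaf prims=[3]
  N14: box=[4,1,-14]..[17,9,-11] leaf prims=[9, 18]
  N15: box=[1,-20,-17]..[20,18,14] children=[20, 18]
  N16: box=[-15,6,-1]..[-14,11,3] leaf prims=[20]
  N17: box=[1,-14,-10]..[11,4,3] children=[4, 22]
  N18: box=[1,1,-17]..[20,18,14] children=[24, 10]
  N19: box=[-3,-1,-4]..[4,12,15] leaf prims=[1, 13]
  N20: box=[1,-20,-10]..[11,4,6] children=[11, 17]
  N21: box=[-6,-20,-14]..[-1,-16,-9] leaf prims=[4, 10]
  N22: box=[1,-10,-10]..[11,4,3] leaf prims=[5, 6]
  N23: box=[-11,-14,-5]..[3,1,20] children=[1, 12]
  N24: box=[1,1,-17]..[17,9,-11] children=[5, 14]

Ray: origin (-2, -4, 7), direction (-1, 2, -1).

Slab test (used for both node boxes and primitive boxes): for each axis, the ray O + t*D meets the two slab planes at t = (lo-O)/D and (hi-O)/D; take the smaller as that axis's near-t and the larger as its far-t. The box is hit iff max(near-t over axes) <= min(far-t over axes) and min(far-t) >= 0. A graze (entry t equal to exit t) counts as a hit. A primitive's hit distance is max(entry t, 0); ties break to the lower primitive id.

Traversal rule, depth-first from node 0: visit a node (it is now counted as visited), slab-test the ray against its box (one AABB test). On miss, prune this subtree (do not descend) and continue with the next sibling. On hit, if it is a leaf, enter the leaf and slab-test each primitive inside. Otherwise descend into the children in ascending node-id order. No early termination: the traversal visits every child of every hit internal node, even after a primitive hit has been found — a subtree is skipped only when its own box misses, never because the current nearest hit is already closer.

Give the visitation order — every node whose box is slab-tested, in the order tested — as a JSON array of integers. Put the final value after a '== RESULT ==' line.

Walk:
N0 x:[-22,17] y:[-8,11] z:[-13,24] -> hit [-8,11], descend [7, 15]
  N7 x:[-6,17] y:[-8,11] z:[-13,21] -> hit [-6,11], descend [3, 9]
    N3 x:[-6,17] y:[3/2,11] z:[-8,18] -> hit [3/2,11], descend [6, 8]
      N6 x:[-6,13] y:[3/2,8] z:[-8,11] -> hit [3/2,8], descend [16, 19]
        N16 x:[12,13] y:[5,15/2] z:[4,8] -> miss, prune
        N19 x:[-6,1] y:[3/2,8] z:[-8,11] -> miss, prune
      N8 x:[12,17] y:[9,11] z:[7,18] -> miss, prune
    N9 x:[-5,9] y:[-8,5/2] z:[-13,21] -> hit [-5,5/2], descend [21, 23]
      N21 x:[-1,4] y:[-8,-6] z:[16,21] -> miss, prune
      N23 x:[-5,9] y:[-5,5/2] z:[-13,12] -> hit [-5,5/2], descend [1, 12]
        N1 x:[4,9] y:[-7/2,-1/2] z:[7,12] -> miss, prune
        N12 x:[-5,1] y:[-5,5/2] z:[-13,7] -> hit [-5,1] leaf, test {P8(miss), P17(miss)}
  N15 x:[-22,-3] y:[-8,11] z:[-7,24] -> miss, prune

Summary -> nodes [0, 7, 3, 6, 16, 19, 8, 9, 21, 23, 1, 12, 15]; box-tests=13; leaf-entries=1; first=miss

== RESULT ==
[0, 7, 3, 6, 16, 19, 8, 9, 21, 23, 1, 12, 15]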